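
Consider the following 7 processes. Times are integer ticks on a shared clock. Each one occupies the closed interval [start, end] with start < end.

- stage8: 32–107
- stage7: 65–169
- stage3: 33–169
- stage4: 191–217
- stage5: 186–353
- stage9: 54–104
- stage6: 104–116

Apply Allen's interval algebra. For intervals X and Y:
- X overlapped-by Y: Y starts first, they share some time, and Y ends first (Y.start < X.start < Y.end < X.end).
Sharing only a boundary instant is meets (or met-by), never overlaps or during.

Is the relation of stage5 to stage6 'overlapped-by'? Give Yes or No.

stage5 = [186, 353], stage6 = [104, 116].
Actual relation of stage5 to stage6: after.
Asked whether 'overlapped-by' holds → No.

No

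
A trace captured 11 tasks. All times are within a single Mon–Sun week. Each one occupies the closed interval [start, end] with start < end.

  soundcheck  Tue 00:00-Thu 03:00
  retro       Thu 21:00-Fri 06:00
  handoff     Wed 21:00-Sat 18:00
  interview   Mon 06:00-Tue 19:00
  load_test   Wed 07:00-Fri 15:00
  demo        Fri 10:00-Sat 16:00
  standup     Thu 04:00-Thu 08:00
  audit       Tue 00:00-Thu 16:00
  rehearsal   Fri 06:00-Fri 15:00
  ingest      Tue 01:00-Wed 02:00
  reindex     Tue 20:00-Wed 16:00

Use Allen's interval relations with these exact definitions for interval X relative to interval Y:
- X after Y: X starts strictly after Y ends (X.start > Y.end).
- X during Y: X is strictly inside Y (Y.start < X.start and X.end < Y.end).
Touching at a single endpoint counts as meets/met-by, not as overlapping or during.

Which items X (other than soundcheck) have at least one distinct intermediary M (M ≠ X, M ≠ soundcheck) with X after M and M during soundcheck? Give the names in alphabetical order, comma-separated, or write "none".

demo, handoff, load_test, rehearsal, retro, standup

Target soundcheck = [Tue 00:00, Thu 03:00].
Intermediaries M with M during soundcheck: ingest, reindex.
Via ingest — items with X after ingest: demo, handoff, load_test, rehearsal, retro, standup.
Via reindex — items with X after reindex: demo, handoff, rehearsal, retro, standup.
Union: demo, handoff, load_test, rehearsal, retro, standup.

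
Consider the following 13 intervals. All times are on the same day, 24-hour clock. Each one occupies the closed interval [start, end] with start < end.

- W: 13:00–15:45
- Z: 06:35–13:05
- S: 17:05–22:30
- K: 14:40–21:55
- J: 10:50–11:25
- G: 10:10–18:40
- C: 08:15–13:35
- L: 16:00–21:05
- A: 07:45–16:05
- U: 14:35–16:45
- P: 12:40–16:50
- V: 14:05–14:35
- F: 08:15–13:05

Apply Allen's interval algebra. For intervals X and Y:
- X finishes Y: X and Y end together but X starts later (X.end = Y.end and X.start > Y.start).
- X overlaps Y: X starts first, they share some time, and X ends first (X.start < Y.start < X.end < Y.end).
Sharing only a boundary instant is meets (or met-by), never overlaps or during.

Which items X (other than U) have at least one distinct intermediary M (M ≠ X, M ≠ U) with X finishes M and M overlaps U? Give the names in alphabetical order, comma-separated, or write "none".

Target U = [14:35, 16:45].
Intermediaries M with M overlaps U: A, W.
Via A — items with X finishes A: none.
Via W — items with X finishes W: none.
Union: none.

none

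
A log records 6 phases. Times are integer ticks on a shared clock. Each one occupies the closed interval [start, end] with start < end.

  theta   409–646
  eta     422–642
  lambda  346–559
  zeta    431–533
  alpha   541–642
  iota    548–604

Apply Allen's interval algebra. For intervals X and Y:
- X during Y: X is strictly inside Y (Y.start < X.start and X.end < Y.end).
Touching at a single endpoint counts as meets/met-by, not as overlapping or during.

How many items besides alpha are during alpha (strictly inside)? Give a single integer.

Target alpha = [541, 642].
eta [422, 642] → finished-by → no.
iota [548, 604] → during → counts.
lambda [346, 559] → overlaps → no.
theta [409, 646] → contains → no.
zeta [431, 533] → before → no.
Total: 1.

1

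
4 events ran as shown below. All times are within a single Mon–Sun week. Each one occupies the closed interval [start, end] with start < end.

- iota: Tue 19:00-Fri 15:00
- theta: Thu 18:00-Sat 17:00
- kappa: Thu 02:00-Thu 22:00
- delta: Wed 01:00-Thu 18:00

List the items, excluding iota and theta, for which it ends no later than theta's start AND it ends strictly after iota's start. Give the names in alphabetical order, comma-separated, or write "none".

delta

Conditions: its end is no later than theta's start (X.end <= Thu 18:00) AND its end is strictly after iota's start (X.end > Tue 19:00).
delta: end Thu 18:00 <= Thu 18:00? ✓; end Thu 18:00 > Tue 19:00? ✓ → yes.
kappa: end Thu 22:00 <= Thu 18:00? ✗; end Thu 22:00 > Tue 19:00? ✓ → no.
Result: delta.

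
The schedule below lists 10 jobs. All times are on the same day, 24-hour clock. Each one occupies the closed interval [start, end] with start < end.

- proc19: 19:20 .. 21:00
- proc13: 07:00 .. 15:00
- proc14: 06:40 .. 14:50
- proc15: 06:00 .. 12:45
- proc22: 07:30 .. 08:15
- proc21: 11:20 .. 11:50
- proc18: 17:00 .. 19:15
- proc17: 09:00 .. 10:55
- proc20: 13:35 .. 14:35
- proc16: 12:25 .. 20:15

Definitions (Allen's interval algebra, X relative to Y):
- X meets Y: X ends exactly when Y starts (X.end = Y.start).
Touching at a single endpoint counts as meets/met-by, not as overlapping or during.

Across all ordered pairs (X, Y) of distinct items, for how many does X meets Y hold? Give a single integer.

Checking all 90 ordered pairs for relation 'meets'; matching pairs in alphabetical order:
No pair satisfies it.
Count: 0.

0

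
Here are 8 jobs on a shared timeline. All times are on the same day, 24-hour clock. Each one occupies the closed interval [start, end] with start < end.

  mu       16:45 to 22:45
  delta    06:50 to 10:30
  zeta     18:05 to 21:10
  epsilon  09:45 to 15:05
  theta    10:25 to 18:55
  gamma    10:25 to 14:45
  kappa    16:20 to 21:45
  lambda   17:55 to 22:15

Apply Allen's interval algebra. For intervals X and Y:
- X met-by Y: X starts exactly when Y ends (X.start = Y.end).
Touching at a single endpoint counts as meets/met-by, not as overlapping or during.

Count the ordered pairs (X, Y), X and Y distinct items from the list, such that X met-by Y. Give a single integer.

Checking all 56 ordered pairs for relation 'met-by'; matching pairs in alphabetical order:
No pair satisfies it.
Count: 0.

0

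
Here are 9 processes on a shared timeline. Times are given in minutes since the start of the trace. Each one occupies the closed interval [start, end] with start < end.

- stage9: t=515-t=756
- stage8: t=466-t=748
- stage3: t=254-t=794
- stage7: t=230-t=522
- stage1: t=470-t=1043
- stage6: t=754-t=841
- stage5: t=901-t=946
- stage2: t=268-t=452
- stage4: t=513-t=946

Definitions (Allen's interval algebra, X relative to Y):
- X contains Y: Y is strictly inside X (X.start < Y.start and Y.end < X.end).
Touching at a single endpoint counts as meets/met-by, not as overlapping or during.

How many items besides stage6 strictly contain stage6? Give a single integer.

Target stage6 = [t=754, t=841].
stage1 [t=470, t=1043] → contains → counts.
stage2 [t=268, t=452] → before → no.
stage3 [t=254, t=794] → overlaps → no.
stage4 [t=513, t=946] → contains → counts.
stage5 [t=901, t=946] → after → no.
stage7 [t=230, t=522] → before → no.
stage8 [t=466, t=748] → before → no.
stage9 [t=515, t=756] → overlaps → no.
Total: 2.

2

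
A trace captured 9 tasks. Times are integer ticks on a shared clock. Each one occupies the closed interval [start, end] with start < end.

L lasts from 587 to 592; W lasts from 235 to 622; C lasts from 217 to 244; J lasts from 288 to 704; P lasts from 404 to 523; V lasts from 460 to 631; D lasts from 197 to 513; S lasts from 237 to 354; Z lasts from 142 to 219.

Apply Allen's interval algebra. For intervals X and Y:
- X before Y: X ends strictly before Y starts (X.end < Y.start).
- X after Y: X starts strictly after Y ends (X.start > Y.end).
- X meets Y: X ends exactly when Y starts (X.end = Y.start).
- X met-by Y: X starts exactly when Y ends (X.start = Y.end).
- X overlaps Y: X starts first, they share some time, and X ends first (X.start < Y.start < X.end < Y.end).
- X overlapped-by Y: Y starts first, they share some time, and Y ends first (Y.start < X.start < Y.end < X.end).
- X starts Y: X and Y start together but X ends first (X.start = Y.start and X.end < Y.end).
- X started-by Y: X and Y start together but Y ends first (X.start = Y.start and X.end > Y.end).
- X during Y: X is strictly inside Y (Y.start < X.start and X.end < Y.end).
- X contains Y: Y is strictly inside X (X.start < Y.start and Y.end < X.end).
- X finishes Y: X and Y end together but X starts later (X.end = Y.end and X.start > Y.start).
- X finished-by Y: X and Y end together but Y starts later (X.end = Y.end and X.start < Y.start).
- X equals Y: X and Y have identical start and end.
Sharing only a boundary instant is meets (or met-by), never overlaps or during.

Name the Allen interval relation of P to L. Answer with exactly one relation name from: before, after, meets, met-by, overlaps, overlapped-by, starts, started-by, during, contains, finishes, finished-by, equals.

before

P = [404, 523]; L = [587, 592].
Compare endpoints: P.start < L.start, P.start < L.end, P.end < L.start, P.end < L.end.
That pattern is 'before'.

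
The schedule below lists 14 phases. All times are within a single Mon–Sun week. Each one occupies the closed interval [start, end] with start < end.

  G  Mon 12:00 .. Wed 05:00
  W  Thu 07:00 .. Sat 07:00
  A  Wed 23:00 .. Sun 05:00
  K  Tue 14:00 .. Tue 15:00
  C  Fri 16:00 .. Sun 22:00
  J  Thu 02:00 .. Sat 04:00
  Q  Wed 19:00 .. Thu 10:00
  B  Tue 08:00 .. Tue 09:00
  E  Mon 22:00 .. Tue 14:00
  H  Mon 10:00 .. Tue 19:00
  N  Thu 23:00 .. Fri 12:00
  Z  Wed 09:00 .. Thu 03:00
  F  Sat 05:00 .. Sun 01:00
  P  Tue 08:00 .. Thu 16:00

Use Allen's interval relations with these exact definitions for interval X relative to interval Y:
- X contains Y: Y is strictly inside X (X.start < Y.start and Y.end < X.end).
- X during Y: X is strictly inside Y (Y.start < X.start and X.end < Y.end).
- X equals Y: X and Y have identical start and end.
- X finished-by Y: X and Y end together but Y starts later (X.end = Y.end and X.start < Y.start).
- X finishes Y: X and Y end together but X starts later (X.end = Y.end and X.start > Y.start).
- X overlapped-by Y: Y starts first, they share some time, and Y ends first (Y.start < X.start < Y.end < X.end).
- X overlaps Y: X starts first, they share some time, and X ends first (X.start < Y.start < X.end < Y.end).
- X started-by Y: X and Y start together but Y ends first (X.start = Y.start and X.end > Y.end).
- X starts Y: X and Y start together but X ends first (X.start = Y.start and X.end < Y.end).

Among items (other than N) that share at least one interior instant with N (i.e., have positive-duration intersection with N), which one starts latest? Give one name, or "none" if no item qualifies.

Target N = [Thu 23:00, Fri 12:00].
A [Wed 23:00, Sun 05:00] → contains → candidate.
B [Tue 08:00, Tue 09:00] → before → excluded.
C [Fri 16:00, Sun 22:00] → after → excluded.
E [Mon 22:00, Tue 14:00] → before → excluded.
F [Sat 05:00, Sun 01:00] → after → excluded.
G [Mon 12:00, Wed 05:00] → before → excluded.
H [Mon 10:00, Tue 19:00] → before → excluded.
J [Thu 02:00, Sat 04:00] → contains → candidate.
K [Tue 14:00, Tue 15:00] → before → excluded.
P [Tue 08:00, Thu 16:00] → before → excluded.
Q [Wed 19:00, Thu 10:00] → before → excluded.
W [Thu 07:00, Sat 07:00] → contains → candidate.
Z [Wed 09:00, Thu 03:00] → before → excluded.
Among candidates, latest start is Thu 07:00 → W.

W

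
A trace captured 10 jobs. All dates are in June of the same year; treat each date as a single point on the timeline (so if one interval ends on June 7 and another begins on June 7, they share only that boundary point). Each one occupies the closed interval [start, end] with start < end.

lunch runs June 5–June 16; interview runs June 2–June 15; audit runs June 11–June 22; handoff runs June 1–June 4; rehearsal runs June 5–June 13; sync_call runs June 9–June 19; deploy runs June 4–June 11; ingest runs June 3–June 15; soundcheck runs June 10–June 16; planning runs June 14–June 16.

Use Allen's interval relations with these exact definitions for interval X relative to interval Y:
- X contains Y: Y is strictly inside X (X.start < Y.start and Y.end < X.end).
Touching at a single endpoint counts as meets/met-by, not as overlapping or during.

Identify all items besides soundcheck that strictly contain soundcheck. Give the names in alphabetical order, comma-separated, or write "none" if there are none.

Target soundcheck = [June 10, June 16].
audit [June 11, June 22] → overlapped-by → no.
deploy [June 4, June 11] → overlaps → no.
handoff [June 1, June 4] → before → no.
ingest [June 3, June 15] → overlaps → no.
interview [June 2, June 15] → overlaps → no.
lunch [June 5, June 16] → finished-by → no.
planning [June 14, June 16] → finishes → no.
rehearsal [June 5, June 13] → overlaps → no.
sync_call [June 9, June 19] → contains → yes.
Result: sync_call.

sync_call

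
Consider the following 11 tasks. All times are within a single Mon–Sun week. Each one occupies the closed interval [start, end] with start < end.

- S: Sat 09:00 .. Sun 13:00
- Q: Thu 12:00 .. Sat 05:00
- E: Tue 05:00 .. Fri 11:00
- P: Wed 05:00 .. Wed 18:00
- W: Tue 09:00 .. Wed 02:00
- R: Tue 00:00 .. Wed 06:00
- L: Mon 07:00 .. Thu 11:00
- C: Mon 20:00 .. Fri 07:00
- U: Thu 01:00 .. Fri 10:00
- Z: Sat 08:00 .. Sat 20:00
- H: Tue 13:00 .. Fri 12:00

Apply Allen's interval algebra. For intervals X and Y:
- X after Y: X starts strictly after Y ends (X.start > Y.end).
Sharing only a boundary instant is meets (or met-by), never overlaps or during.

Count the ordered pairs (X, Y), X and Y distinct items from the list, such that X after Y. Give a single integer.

Checking all 110 ordered pairs for relation 'after'; matching pairs in alphabetical order:
(P, W): P after W ✓
(Q, L): Q after L ✓
(Q, P): Q after P ✓
(Q, R): Q after R ✓
(Q, W): Q after W ✓
(S, C): S after C ✓
(S, E): S after E ✓
(S, H): S after H ✓
(S, L): S after L ✓
(S, P): S after P ✓
(S, Q): S after Q ✓
(S, R): S after R ✓
(S, U): S after U ✓
(S, W): S after W ✓
(U, P): U after P ✓
(U, R): U after R ✓
(U, W): U after W ✓
(Z, C): Z after C ✓
(Z, E): Z after E ✓
(Z, H): Z after H ✓
(Z, L): Z after L ✓
(Z, P): Z after P ✓
(Z, Q): Z after Q ✓
(Z, R): Z after R ✓
... plus 2 further pairs not listed.
Count: 26.

26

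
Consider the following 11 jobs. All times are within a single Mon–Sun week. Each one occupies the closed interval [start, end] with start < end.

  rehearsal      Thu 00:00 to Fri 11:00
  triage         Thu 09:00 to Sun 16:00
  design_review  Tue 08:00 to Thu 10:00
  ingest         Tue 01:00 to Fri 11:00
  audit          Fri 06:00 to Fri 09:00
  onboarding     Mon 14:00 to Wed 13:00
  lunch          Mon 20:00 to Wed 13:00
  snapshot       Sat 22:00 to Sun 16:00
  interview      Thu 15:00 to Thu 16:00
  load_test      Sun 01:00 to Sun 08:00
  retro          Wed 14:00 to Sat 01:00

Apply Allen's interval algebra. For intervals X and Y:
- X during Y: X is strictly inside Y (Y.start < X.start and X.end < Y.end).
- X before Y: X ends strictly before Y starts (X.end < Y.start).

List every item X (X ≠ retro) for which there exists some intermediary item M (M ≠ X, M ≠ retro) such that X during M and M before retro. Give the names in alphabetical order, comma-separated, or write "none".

Target retro = [Wed 14:00, Sat 01:00].
Intermediaries M with M before retro: lunch, onboarding.
Via lunch — items with X during lunch: none.
Via onboarding — items with X during onboarding: none.
Union: none.

none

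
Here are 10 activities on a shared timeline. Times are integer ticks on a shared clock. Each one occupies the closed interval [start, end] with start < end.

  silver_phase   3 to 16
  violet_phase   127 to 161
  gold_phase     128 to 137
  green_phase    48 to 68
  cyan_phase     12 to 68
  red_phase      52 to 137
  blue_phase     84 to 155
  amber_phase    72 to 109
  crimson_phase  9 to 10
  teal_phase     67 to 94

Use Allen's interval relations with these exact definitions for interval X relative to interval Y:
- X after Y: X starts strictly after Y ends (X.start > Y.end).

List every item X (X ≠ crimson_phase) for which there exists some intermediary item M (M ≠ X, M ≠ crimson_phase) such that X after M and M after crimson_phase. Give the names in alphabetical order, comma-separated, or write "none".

amber_phase, blue_phase, gold_phase, violet_phase

Target crimson_phase = [9, 10].
Intermediaries M with M after crimson_phase: amber_phase, blue_phase, cyan_phase, gold_phase, green_phase, red_phase, teal_phase, violet_phase.
Via amber_phase — items with X after amber_phase: gold_phase, violet_phase.
Via blue_phase — items with X after blue_phase: none.
Via cyan_phase — items with X after cyan_phase: amber_phase, blue_phase, gold_phase, violet_phase.
Via gold_phase — items with X after gold_phase: none.
Via green_phase — items with X after green_phase: amber_phase, blue_phase, gold_phase, violet_phase.
Via red_phase — items with X after red_phase: none.
Via teal_phase — items with X after teal_phase: gold_phase, violet_phase.
Via violet_phase — items with X after violet_phase: none.
Union: amber_phase, blue_phase, gold_phase, violet_phase.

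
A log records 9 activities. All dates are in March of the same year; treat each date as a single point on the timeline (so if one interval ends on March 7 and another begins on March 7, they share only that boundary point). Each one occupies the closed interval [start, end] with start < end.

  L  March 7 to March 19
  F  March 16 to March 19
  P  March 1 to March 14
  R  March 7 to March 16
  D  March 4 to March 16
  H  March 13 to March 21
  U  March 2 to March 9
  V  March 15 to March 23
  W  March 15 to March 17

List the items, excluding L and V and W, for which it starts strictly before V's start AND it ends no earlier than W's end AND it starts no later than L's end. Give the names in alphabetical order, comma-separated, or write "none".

H

Conditions: its start is strictly before V's start (X.start < March 15) AND its end is no earlier than W's end (X.end >= March 17) AND its start is no later than L's end (X.start <= March 19).
D: start March 4 < March 15? ✓; end March 16 >= March 17? ✗; start March 4 <= March 19? ✓ → no.
F: start March 16 < March 15? ✗; end March 19 >= March 17? ✓; start March 16 <= March 19? ✓ → no.
H: start March 13 < March 15? ✓; end March 21 >= March 17? ✓; start March 13 <= March 19? ✓ → yes.
P: start March 1 < March 15? ✓; end March 14 >= March 17? ✗; start March 1 <= March 19? ✓ → no.
R: start March 7 < March 15? ✓; end March 16 >= March 17? ✗; start March 7 <= March 19? ✓ → no.
U: start March 2 < March 15? ✓; end March 9 >= March 17? ✗; start March 2 <= March 19? ✓ → no.
Result: H.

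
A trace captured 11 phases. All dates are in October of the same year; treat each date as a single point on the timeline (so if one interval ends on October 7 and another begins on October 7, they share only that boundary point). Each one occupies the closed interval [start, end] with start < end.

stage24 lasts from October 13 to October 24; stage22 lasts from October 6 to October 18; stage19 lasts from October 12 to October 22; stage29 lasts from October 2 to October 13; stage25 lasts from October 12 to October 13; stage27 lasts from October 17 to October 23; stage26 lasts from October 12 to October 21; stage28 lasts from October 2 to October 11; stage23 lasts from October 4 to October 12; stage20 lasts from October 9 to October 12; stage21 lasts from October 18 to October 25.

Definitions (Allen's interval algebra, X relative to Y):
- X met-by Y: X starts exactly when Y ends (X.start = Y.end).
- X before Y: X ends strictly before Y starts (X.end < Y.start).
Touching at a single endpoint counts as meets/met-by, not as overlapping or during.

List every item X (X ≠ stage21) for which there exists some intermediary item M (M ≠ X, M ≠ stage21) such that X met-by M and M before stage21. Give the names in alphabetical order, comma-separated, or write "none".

Target stage21 = [October 18, October 25].
Intermediaries M with M before stage21: stage20, stage23, stage25, stage28, stage29.
Via stage20 — items with X met-by stage20: stage19, stage25, stage26.
Via stage23 — items with X met-by stage23: stage19, stage25, stage26.
Via stage25 — items with X met-by stage25: stage24.
Via stage28 — items with X met-by stage28: none.
Via stage29 — items with X met-by stage29: stage24.
Union: stage19, stage24, stage25, stage26.

stage19, stage24, stage25, stage26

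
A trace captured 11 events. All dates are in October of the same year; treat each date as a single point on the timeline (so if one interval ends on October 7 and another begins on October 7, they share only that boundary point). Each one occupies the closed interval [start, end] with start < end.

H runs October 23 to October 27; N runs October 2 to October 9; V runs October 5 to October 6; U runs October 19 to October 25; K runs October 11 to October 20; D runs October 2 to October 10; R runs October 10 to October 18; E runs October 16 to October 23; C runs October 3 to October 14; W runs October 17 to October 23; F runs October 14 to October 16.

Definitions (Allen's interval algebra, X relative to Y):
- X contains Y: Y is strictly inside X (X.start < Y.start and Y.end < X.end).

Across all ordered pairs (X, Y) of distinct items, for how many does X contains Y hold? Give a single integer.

Checking all 110 ordered pairs for relation 'contains'; matching pairs in alphabetical order:
(C, V): C contains V ✓
(D, V): D contains V ✓
(K, F): K contains F ✓
(N, V): N contains V ✓
(R, F): R contains F ✓
Count: 5.

5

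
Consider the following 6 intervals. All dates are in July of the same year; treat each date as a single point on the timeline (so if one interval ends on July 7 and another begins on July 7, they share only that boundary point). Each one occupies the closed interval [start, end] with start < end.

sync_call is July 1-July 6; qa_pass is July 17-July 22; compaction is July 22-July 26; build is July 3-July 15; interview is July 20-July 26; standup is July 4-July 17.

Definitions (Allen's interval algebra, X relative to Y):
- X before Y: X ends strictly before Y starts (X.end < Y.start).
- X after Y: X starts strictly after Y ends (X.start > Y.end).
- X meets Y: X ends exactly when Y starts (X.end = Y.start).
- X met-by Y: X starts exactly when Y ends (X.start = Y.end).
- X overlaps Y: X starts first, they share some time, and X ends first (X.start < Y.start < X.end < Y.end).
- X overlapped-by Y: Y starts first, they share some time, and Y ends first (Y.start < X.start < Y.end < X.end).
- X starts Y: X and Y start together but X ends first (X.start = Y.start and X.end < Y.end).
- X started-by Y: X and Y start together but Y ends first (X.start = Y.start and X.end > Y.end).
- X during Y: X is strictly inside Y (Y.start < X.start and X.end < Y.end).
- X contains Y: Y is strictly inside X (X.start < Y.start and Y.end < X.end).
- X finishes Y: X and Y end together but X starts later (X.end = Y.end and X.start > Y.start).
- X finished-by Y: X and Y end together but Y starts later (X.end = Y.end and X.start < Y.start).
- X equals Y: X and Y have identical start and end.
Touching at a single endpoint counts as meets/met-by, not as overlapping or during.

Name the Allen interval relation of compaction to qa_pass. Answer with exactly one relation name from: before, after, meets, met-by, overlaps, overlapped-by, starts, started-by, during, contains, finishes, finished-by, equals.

met-by

compaction = [July 22, July 26]; qa_pass = [July 17, July 22].
Compare endpoints: compaction.start > qa_pass.start, compaction.start = qa_pass.end, compaction.end > qa_pass.start, compaction.end > qa_pass.end.
That pattern is 'met-by'.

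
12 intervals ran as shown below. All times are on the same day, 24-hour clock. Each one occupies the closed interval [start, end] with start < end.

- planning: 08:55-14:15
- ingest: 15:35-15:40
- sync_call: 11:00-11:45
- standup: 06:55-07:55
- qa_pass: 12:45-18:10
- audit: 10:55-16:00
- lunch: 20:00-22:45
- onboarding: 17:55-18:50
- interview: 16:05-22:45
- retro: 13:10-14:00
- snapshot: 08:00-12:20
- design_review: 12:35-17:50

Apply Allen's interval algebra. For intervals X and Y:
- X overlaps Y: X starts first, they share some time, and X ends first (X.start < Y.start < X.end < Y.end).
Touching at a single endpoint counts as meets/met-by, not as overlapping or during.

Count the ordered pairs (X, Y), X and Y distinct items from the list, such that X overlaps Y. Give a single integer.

11

Checking all 132 ordered pairs for relation 'overlaps'; matching pairs in alphabetical order:
(audit, design_review): audit overlaps design_review ✓
(audit, qa_pass): audit overlaps qa_pass ✓
(design_review, interview): design_review overlaps interview ✓
(design_review, qa_pass): design_review overlaps qa_pass ✓
(planning, audit): planning overlaps audit ✓
(planning, design_review): planning overlaps design_review ✓
(planning, qa_pass): planning overlaps qa_pass ✓
(qa_pass, interview): qa_pass overlaps interview ✓
(qa_pass, onboarding): qa_pass overlaps onboarding ✓
(snapshot, audit): snapshot overlaps audit ✓
(snapshot, planning): snapshot overlaps planning ✓
Count: 11.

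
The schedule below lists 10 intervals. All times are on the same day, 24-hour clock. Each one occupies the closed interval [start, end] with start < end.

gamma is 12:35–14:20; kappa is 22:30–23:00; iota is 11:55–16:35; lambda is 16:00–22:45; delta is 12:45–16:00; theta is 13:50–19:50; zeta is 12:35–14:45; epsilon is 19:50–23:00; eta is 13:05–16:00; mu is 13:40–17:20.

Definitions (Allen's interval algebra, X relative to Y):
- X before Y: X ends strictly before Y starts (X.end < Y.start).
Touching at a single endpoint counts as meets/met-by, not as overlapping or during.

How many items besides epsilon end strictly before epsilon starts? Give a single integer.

Target epsilon = [19:50, 23:00].
delta [12:45, 16:00] → before → counts.
eta [13:05, 16:00] → before → counts.
gamma [12:35, 14:20] → before → counts.
iota [11:55, 16:35] → before → counts.
kappa [22:30, 23:00] → finishes → no.
lambda [16:00, 22:45] → overlaps → no.
mu [13:40, 17:20] → before → counts.
theta [13:50, 19:50] → meets → no.
zeta [12:35, 14:45] → before → counts.
Total: 6.

6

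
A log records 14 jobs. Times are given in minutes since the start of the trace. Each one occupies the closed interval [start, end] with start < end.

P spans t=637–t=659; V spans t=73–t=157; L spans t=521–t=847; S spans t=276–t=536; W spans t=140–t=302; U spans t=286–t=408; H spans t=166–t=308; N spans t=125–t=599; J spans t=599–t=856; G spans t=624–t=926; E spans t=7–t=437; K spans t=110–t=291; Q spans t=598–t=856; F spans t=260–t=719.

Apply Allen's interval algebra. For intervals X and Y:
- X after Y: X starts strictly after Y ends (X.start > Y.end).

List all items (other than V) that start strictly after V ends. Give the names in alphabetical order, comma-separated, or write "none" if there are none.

Target V = [t=73, t=157].
E [t=7, t=437] → contains → no.
F [t=260, t=719] → after → yes.
G [t=624, t=926] → after → yes.
H [t=166, t=308] → after → yes.
J [t=599, t=856] → after → yes.
K [t=110, t=291] → overlapped-by → no.
L [t=521, t=847] → after → yes.
N [t=125, t=599] → overlapped-by → no.
P [t=637, t=659] → after → yes.
Q [t=598, t=856] → after → yes.
S [t=276, t=536] → after → yes.
U [t=286, t=408] → after → yes.
W [t=140, t=302] → overlapped-by → no.
Result: F, G, H, J, L, P, Q, S, U.

F, G, H, J, L, P, Q, S, U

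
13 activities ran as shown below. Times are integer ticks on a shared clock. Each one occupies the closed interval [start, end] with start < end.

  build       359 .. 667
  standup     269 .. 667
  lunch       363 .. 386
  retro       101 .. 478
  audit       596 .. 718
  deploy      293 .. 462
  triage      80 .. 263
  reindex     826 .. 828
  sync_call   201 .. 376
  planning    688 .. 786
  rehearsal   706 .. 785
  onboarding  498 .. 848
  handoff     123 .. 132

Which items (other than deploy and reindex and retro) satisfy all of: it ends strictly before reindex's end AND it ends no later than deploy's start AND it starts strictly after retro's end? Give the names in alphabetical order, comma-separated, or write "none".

none

Conditions: its end is strictly before reindex's end (X.end < 828) AND its end is no later than deploy's start (X.end <= 293) AND its start is strictly after retro's end (X.start > 478).
audit: end 718 < 828? ✓; end 718 <= 293? ✗; start 596 > 478? ✓ → no.
build: end 667 < 828? ✓; end 667 <= 293? ✗; start 359 > 478? ✗ → no.
handoff: end 132 < 828? ✓; end 132 <= 293? ✓; start 123 > 478? ✗ → no.
lunch: end 386 < 828? ✓; end 386 <= 293? ✗; start 363 > 478? ✗ → no.
onboarding: end 848 < 828? ✗; end 848 <= 293? ✗; start 498 > 478? ✓ → no.
planning: end 786 < 828? ✓; end 786 <= 293? ✗; start 688 > 478? ✓ → no.
rehearsal: end 785 < 828? ✓; end 785 <= 293? ✗; start 706 > 478? ✓ → no.
standup: end 667 < 828? ✓; end 667 <= 293? ✗; start 269 > 478? ✗ → no.
sync_call: end 376 < 828? ✓; end 376 <= 293? ✗; start 201 > 478? ✗ → no.
triage: end 263 < 828? ✓; end 263 <= 293? ✓; start 80 > 478? ✗ → no.
Result: none.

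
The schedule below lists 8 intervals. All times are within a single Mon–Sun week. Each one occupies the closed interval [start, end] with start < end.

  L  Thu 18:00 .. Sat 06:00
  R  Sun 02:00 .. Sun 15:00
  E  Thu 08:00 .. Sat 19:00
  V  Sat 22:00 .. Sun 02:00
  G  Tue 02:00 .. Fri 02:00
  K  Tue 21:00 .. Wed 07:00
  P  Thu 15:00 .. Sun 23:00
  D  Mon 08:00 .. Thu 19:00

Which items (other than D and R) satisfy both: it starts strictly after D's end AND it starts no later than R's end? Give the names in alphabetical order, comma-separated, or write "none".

V

Conditions: its start is strictly after D's end (X.start > Thu 19:00) AND its start is no later than R's end (X.start <= Sun 15:00).
E: start Thu 08:00 > Thu 19:00? ✗; start Thu 08:00 <= Sun 15:00? ✓ → no.
G: start Tue 02:00 > Thu 19:00? ✗; start Tue 02:00 <= Sun 15:00? ✓ → no.
K: start Tue 21:00 > Thu 19:00? ✗; start Tue 21:00 <= Sun 15:00? ✓ → no.
L: start Thu 18:00 > Thu 19:00? ✗; start Thu 18:00 <= Sun 15:00? ✓ → no.
P: start Thu 15:00 > Thu 19:00? ✗; start Thu 15:00 <= Sun 15:00? ✓ → no.
V: start Sat 22:00 > Thu 19:00? ✓; start Sat 22:00 <= Sun 15:00? ✓ → yes.
Result: V.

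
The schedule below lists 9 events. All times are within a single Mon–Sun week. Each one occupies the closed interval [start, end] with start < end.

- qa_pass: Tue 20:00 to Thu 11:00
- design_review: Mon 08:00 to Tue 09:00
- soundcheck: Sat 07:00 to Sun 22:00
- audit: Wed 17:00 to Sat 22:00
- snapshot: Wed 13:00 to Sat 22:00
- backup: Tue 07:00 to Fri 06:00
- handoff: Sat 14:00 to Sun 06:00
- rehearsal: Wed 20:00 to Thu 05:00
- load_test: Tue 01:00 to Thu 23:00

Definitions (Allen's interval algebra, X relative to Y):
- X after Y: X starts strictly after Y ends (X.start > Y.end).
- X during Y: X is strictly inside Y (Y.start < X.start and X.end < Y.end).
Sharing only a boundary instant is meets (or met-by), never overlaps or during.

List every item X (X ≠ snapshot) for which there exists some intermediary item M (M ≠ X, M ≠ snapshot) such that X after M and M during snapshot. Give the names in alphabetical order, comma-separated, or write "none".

handoff, soundcheck

Target snapshot = [Wed 13:00, Sat 22:00].
Intermediaries M with M during snapshot: rehearsal.
Via rehearsal — items with X after rehearsal: handoff, soundcheck.
Union: handoff, soundcheck.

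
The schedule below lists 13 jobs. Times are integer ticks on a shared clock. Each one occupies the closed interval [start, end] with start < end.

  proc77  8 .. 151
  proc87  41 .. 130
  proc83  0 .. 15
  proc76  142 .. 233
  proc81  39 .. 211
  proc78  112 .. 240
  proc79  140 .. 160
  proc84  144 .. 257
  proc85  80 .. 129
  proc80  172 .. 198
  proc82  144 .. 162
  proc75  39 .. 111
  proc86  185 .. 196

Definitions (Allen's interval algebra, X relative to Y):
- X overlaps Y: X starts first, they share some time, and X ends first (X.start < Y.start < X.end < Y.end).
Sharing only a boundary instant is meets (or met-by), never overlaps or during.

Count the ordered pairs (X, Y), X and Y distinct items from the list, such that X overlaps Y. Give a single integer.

Checking all 156 ordered pairs for relation 'overlaps'; matching pairs in alphabetical order:
(proc75, proc85): proc75 overlaps proc85 ✓
(proc75, proc87): proc75 overlaps proc87 ✓
(proc76, proc84): proc76 overlaps proc84 ✓
(proc77, proc76): proc77 overlaps proc76 ✓
(proc77, proc78): proc77 overlaps proc78 ✓
(proc77, proc79): proc77 overlaps proc79 ✓
(proc77, proc81): proc77 overlaps proc81 ✓
(proc77, proc82): proc77 overlaps proc82 ✓
(proc77, proc84): proc77 overlaps proc84 ✓
(proc78, proc84): proc78 overlaps proc84 ✓
(proc79, proc76): proc79 overlaps proc76 ✓
(proc79, proc82): proc79 overlaps proc82 ✓
(proc79, proc84): proc79 overlaps proc84 ✓
(proc81, proc76): proc81 overlaps proc76 ✓
(proc81, proc78): proc81 overlaps proc78 ✓
(proc81, proc84): proc81 overlaps proc84 ✓
(proc83, proc77): proc83 overlaps proc77 ✓
(proc85, proc78): proc85 overlaps proc78 ✓
(proc87, proc78): proc87 overlaps proc78 ✓
Count: 19.

19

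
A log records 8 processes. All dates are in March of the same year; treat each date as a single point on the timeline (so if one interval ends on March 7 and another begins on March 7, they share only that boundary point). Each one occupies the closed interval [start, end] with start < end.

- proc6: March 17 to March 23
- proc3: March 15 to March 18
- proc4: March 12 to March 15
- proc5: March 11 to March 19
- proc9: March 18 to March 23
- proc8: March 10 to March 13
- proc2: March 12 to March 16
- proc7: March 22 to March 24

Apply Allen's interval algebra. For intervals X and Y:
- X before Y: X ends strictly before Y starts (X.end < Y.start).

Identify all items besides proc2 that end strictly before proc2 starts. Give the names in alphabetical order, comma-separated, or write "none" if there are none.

none

Target proc2 = [March 12, March 16].
proc3 [March 15, March 18] → overlapped-by → no.
proc4 [March 12, March 15] → starts → no.
proc5 [March 11, March 19] → contains → no.
proc6 [March 17, March 23] → after → no.
proc7 [March 22, March 24] → after → no.
proc8 [March 10, March 13] → overlaps → no.
proc9 [March 18, March 23] → after → no.
Result: none.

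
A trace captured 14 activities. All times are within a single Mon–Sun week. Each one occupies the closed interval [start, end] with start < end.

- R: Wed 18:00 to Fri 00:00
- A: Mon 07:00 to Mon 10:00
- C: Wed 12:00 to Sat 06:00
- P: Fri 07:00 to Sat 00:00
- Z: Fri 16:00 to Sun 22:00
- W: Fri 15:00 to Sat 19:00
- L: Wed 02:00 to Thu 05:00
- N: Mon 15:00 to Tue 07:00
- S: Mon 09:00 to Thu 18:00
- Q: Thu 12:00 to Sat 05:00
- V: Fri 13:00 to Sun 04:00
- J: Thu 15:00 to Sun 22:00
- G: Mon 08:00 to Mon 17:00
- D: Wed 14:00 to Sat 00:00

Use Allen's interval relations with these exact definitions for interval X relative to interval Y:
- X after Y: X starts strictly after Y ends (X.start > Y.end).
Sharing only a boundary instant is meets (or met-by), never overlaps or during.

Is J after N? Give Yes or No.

Yes

J = [Thu 15:00, Sun 22:00], N = [Mon 15:00, Tue 07:00].
Actual relation of J to N: after.
Asked whether 'after' holds → Yes.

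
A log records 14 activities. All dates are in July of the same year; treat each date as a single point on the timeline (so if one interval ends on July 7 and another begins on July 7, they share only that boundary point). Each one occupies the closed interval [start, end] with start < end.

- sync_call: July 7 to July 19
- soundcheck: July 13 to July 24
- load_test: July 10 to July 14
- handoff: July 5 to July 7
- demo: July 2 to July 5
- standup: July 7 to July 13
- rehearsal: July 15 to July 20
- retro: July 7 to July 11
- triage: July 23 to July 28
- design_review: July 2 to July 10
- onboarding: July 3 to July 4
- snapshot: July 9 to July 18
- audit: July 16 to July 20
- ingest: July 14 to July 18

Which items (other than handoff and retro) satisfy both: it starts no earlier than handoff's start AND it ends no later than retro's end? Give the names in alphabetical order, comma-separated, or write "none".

Conditions: its start is no earlier than handoff's start (X.start >= July 5) AND its end is no later than retro's end (X.end <= July 11).
audit: start July 16 >= July 5? ✓; end July 20 <= July 11? ✗ → no.
demo: start July 2 >= July 5? ✗; end July 5 <= July 11? ✓ → no.
design_review: start July 2 >= July 5? ✗; end July 10 <= July 11? ✓ → no.
ingest: start July 14 >= July 5? ✓; end July 18 <= July 11? ✗ → no.
load_test: start July 10 >= July 5? ✓; end July 14 <= July 11? ✗ → no.
onboarding: start July 3 >= July 5? ✗; end July 4 <= July 11? ✓ → no.
rehearsal: start July 15 >= July 5? ✓; end July 20 <= July 11? ✗ → no.
snapshot: start July 9 >= July 5? ✓; end July 18 <= July 11? ✗ → no.
soundcheck: start July 13 >= July 5? ✓; end July 24 <= July 11? ✗ → no.
standup: start July 7 >= July 5? ✓; end July 13 <= July 11? ✗ → no.
sync_call: start July 7 >= July 5? ✓; end July 19 <= July 11? ✗ → no.
triage: start July 23 >= July 5? ✓; end July 28 <= July 11? ✗ → no.
Result: none.

none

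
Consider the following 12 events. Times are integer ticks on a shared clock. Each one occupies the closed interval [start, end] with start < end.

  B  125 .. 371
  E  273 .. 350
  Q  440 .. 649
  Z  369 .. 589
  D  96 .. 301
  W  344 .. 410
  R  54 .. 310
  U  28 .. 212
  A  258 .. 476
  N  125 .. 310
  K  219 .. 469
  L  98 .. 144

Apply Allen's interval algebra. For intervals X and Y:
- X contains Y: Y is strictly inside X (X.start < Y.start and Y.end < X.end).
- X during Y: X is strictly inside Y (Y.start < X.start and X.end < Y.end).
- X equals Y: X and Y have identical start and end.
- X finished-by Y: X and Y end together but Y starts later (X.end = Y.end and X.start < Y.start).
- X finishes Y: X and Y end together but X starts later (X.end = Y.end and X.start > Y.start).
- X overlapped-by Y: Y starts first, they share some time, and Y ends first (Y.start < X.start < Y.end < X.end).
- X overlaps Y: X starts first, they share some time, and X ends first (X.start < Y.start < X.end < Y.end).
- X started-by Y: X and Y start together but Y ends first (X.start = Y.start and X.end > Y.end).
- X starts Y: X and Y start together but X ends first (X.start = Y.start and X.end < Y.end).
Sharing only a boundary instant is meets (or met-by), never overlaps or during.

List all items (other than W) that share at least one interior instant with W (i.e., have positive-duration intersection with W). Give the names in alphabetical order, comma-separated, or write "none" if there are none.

Target W = [344, 410].
A [258, 476] → contains → yes.
B [125, 371] → overlaps → yes.
D [96, 301] → before → no.
E [273, 350] → overlaps → yes.
K [219, 469] → contains → yes.
L [98, 144] → before → no.
N [125, 310] → before → no.
Q [440, 649] → after → no.
R [54, 310] → before → no.
U [28, 212] → before → no.
Z [369, 589] → overlapped-by → yes.
Result: A, B, E, K, Z.

A, B, E, K, Z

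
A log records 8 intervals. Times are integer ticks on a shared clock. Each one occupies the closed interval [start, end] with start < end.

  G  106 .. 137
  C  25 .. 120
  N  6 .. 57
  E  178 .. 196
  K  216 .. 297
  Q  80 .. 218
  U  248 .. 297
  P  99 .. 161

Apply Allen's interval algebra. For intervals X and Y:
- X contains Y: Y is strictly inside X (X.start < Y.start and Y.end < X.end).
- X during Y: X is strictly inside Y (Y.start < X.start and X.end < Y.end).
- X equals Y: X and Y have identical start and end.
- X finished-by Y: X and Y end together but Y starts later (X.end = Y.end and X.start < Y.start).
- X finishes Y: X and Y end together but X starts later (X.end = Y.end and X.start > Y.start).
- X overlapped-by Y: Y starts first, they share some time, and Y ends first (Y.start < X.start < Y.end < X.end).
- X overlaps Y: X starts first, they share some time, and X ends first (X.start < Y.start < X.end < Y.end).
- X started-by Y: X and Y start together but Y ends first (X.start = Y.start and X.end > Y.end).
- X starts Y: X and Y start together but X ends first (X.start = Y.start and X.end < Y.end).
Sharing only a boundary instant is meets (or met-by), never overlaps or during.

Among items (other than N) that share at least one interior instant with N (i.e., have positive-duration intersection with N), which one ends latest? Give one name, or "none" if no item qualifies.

Target N = [6, 57].
C [25, 120] → overlapped-by → candidate.
E [178, 196] → after → excluded.
G [106, 137] → after → excluded.
K [216, 297] → after → excluded.
P [99, 161] → after → excluded.
Q [80, 218] → after → excluded.
U [248, 297] → after → excluded.
Among candidates, latest end is 120 → C.

C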